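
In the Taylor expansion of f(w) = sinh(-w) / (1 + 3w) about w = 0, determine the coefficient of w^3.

-55/6

Take the Cauchy product of the two expansions.
f(0) = 0
f′(0) = -1
f′′(0) = 6
f′′′(0) = -55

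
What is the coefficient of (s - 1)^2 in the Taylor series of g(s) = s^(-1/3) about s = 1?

2/9

[(s - 1)^0] = 1;  [(s - 1)^1] = -1/3;  [(s - 1)^2] = 2/9.
So c_2 = g′′(1)/2! = 2/9.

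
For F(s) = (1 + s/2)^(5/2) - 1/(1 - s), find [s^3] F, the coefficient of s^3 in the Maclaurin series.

-123/128

Combine the two series term by term.
So c_3 = F′′′(0)/3! = -123/128.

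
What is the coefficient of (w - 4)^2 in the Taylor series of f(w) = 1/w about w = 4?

[(w - 4)^0] = 1/4;  [(w - 4)^1] = -1/16;  [(w - 4)^2] = 1/64.

1/64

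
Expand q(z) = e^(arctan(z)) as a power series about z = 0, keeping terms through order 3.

Let u equal the inner series; expand the outer function in u and truncate.
q(0) = 1
q′(0) = 1
q′′(0) = 1
q′′′(0) = -1
Dividing each by k! gives the coefficients c_0, ..., c_3.

-z^3/6 + z^2/2 + z + 1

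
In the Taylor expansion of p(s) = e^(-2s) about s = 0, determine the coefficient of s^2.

p(0) = 1
p′(0) = -2
p′′(0) = 4

2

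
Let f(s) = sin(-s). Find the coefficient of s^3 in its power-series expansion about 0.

1/6

f(0) = 0
f′(0) = -1
f′′(0) = 0
f′′′(0) = 1
So c_3 = f′′′(0)/3! = 1/6.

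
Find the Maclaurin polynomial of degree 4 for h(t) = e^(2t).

2*t^4/3 + 4*t^3/3 + 2*t^2 + 2*t + 1

h(0) = 1
h′(0) = 2
h′′(0) = 4
h′′′(0) = 8
h^(4)(0) = 16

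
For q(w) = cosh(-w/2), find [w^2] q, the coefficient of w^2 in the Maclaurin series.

[w^0] = 1;  [w^1] = 0;  [w^2] = 1/8.
So c_2 = q′′(0)/2! = 1/8.

1/8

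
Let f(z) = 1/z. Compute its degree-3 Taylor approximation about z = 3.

-(z - 3)^3/81 + (z - 3)^2/27 - (z - 3)/9 + 1/3

[(z - 3)^0] = 1/3;  [(z - 3)^1] = -1/9;  [(z - 3)^2] = 1/27;  [(z - 3)^3] = -1/81.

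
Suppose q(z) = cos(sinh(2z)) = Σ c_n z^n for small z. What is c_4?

-2

Substitute the inner expansion into the outer series and collect powers.
q(0) = 1
q′(0) = 0
q′′(0) = -4
q′′′(0) = 0
q^(4)(0) = -48
So c_4 = q^(4)(0)/4! = -2.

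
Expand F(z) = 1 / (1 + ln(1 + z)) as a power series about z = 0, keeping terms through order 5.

-347*z^5/60 + 11*z^4/3 - 7*z^3/3 + 3*z^2/2 - z + 1

Write 1/(1+u) = 1 - u + u^2 - u^3 + ... and substitute the series for u.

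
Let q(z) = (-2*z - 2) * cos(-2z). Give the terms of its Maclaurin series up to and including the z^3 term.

4*z^3 + 4*z^2 - 2*z - 2

Multiply each power in the prefactor through the base expansion.
[z^0] = -2;  [z^1] = -2;  [z^2] = 4;  [z^3] = 4.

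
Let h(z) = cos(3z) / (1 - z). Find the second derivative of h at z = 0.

Write out both Maclaurin series and multiply, keeping only the needed powers.
The coefficient of z^2 in the expansion is -7/2, so h′′(0) = 2! * (-7/2) = -7.

-7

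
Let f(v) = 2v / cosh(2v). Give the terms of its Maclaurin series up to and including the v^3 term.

-4*v^3 + 2*v

Invert the denominator's series and multiply.
f(0) = 0
f′(0) = 2
f′′(0) = 0
f′′′(0) = -24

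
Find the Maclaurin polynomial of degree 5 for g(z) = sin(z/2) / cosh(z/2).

3*z^5/320 - z^3/12 + z/2

Invert the denominator's series and multiply.
[z^0] = 0;  [z^1] = 1/2;  [z^2] = 0;  [z^3] = -1/12;  [z^4] = 0;  [z^5] = 3/320.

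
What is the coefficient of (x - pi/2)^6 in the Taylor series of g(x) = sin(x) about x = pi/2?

[(x - pi/2)^0] = 1;  [(x - pi/2)^1] = 0;  [(x - pi/2)^2] = -1/2;  [(x - pi/2)^3] = 0;  [(x - pi/2)^4] = 1/24;  [(x - pi/2)^5] = 0;  [(x - pi/2)^6] = -1/720.

-1/720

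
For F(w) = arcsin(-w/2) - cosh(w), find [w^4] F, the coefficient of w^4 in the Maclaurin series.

Add the two expansions coefficient-wise.
[w^0] = -1;  [w^1] = -1/2;  [w^2] = -1/2;  [w^3] = -1/48;  [w^4] = -1/24.
So c_4 = F^(4)(0)/4! = -1/24.

-1/24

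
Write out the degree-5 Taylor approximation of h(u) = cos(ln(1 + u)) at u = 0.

Substitute the inner expansion into the outer series and collect powers.
h(0) = 1
h′(0) = 0
h′′(0) = -1
h′′′(0) = 3
h^(4)(0) = -10
h^(5)(0) = 40
Dividing each by k! gives the coefficients c_0, ..., c_5.

u^5/3 - 5*u^4/12 + u^3/2 - u^2/2 + 1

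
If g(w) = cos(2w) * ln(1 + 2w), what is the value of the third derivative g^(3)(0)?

-8

Write out both Maclaurin series and multiply, keeping only the needed powers.
From the series, [w^3] g = -4/3; multiply by 3! = 6 to get -8.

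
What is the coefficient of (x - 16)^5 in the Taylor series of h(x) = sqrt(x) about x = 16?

[(x - 16)^0] = 4;  [(x - 16)^1] = 1/8;  [(x - 16)^2] = -1/512;  [(x - 16)^3] = 1/16384;  [(x - 16)^4] = -5/2097152;  [(x - 16)^5] = 7/67108864.

7/67108864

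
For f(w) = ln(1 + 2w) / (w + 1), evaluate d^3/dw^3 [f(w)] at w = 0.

Expand 1/(denominator) as a geometric series and multiply by the numerator's series.
The coefficient of w^3 in the expansion is 20/3, so f′′′(0) = 3! * (20/3) = 40.

40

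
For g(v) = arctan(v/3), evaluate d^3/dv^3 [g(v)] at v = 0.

-2/27

From the series, [v^3] g = -1/81; multiply by 3! = 6 to get -2/27.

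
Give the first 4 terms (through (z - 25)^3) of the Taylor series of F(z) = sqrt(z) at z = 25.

(z - 25)^3/50000 - (z - 25)^2/1000 + (z - 25)/10 + 5

Differentiate repeatedly and evaluate at the center.
F(25) = 5
F′(25) = 1/10
F′′(25) = -1/500
F′′′(25) = 3/25000
Dividing each by k! gives the coefficients c_0, ..., c_3.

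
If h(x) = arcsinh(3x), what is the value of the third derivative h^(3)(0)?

From the series, [x^3] h = -9/2; multiply by 3! = 6 to get -27.

-27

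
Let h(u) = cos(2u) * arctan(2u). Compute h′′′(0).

-40

Expand each factor separately, then convolve coefficients.
The coefficient of u^3 in the expansion is -20/3, so h′′′(0) = 3! * (-20/3) = -40.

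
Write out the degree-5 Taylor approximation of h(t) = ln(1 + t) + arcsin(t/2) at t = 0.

259*t^5/1280 - t^4/4 + 17*t^3/48 - t^2/2 + 3*t/2

Add the two expansions coefficient-wise.
[t^0] = 0;  [t^1] = 3/2;  [t^2] = -1/2;  [t^3] = 17/48;  [t^4] = -1/4;  [t^5] = 259/1280.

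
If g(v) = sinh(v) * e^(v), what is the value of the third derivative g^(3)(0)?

4

Take the Cauchy product of the two expansions.
The coefficient of v^3 in the expansion is 2/3, so g′′′(0) = 3! * (2/3) = 4.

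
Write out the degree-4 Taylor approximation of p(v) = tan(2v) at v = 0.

8*v^3/3 + 2*v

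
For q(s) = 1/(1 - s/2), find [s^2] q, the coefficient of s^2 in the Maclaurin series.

1/4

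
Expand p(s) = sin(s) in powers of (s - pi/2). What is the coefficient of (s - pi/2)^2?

-1/2

p(pi/2) = 1
p′(pi/2) = 0
p′′(pi/2) = -1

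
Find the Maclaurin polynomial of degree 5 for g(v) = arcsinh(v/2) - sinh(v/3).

431*v^5/186624 - 35*v^3/1296 + v/6

Combine the two series term by term.
[v^0] = 0;  [v^1] = 1/6;  [v^2] = 0;  [v^3] = -35/1296;  [v^4] = 0;  [v^5] = 431/186624.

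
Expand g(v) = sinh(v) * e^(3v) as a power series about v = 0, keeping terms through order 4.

5*v^4 + 14*v^3/3 + 3*v^2 + v

Expand each factor separately, then convolve coefficients.
[v^0] = 0;  [v^1] = 1;  [v^2] = 3;  [v^3] = 14/3;  [v^4] = 5.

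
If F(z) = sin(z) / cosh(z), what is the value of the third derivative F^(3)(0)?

Divide the numerator series by the denominator series (power-series long division).
From the series, [z^3] F = -2/3; multiply by 3! = 6 to get -4.

-4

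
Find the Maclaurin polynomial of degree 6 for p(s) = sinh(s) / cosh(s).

2*s^5/15 - s^3/3 + s

Divide the numerator series by the denominator series (power-series long division).
p(0) = 0
p′(0) = 1
p′′(0) = 0
p′′′(0) = -2
p^(4)(0) = 0
p^(5)(0) = 16
p^(6)(0) = 0
Dividing each by k! gives the coefficients c_0, ..., c_6.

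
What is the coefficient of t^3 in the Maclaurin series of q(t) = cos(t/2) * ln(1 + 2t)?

29/12

Take the Cauchy product of the two expansions.
q(0) = 0
q′(0) = 2
q′′(0) = -4
q′′′(0) = 29/2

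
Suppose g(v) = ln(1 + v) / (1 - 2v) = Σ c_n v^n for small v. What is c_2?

Take the Cauchy product of the two expansions.

3/2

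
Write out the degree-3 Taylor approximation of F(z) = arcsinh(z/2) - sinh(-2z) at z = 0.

21*z^3/16 + 5*z/2

Combine the two series term by term.
F(0) = 0
F′(0) = 5/2
F′′(0) = 0
F′′′(0) = 63/8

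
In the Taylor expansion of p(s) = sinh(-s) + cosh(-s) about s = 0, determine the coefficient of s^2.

Add the two expansions coefficient-wise.

1/2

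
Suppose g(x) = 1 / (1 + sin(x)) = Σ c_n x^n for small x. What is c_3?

-5/6

Use the geometric series for the reciprocal, then substitute.
g(0) = 1
g′(0) = -1
g′′(0) = 2
g′′′(0) = -5
So c_3 = g′′′(0)/3! = -5/6.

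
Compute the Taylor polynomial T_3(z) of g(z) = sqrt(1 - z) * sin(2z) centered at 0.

-19*z^3/12 - z^2 + 2*z

Take the Cauchy product of the two expansions.
[z^0] = 0;  [z^1] = 2;  [z^2] = -1;  [z^3] = -19/12.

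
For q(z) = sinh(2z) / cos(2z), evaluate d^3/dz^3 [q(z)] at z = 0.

Divide the numerator series by the denominator series (power-series long division).
The coefficient of z^3 in the expansion is 16/3, so q′′′(0) = 3! * (16/3) = 32.

32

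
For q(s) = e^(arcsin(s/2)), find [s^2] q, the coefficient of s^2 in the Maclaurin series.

Substitute the inner expansion into the outer series and collect powers.
q(0) = 1
q′(0) = 1/2
q′′(0) = 1/4
Dividing each by k! gives the coefficients c_0, ..., c_2.

1/8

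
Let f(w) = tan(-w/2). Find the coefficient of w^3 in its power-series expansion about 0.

f(0) = 0
f′(0) = -1/2
f′′(0) = 0
f′′′(0) = -1/4
Then c_k = f^(k)(0)/k! gives each Taylor coefficient.

-1/24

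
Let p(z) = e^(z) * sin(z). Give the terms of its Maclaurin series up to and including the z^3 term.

Multiply the two series term by term and collect like powers.

z^3/3 + z^2 + z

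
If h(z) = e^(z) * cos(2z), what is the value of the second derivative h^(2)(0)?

Write out both Maclaurin series and multiply, keeping only the needed powers.
The coefficient of z^2 in the expansion is -3/2, so h′′(0) = 2! * (-3/2) = -3.

-3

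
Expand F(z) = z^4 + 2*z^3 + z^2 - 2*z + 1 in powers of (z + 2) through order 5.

F(-2) = 9
F′(-2) = -14
F′′(-2) = 26
F′′′(-2) = -36
F^(4)(-2) = 24
F^(5)(-2) = 0
Then c_k = F^(k)(-2)/k! gives each Taylor coefficient.

(z + 2)^4 - 6*(z + 2)^3 + 13*(z + 2)^2 - 14*(z + 2) + 9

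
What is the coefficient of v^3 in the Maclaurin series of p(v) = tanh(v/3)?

-1/81

Use the known series and substitute for the argument.
p(0) = 0
p′(0) = 1/3
p′′(0) = 0
p′′′(0) = -2/27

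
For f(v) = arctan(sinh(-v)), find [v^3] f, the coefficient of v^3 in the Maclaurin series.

Substitute the inner expansion into the outer series and collect powers.
f(0) = 0
f′(0) = -1
f′′(0) = 0
f′′′(0) = 1
So c_3 = f′′′(0)/3! = 1/6.

1/6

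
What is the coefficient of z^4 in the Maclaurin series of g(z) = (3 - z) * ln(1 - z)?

Distribute the polynomial across the series and collect like powers.
[z^0] = 0;  [z^1] = -3;  [z^2] = -1/2;  [z^3] = -1/2;  [z^4] = -5/12.

-5/12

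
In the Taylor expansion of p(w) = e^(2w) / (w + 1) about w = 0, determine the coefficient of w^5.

-1/15

Multiply the numerator's expansion by the denominator's geometric series.
p(0) = 1
p′(0) = 1
p′′(0) = 2
p′′′(0) = 2
p^(4)(0) = 8
p^(5)(0) = -8
So c_5 = p^(5)(0)/5! = -1/15.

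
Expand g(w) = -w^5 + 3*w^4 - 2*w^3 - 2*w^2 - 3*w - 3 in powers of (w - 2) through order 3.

Differentiate repeatedly and evaluate at the center.
[(w - 2)^0] = -17;  [(w - 2)^1] = -19;  [(w - 2)^2] = -22;  [(w - 2)^3] = -18.

-18*(w - 2)^3 - 22*(w - 2)^2 - 19*(w - 2) - 17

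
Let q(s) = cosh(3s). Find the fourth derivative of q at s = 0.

The coefficient of s^4 in the expansion is 27/8, so q^(4)(0) = 4! * (27/8) = 81.

81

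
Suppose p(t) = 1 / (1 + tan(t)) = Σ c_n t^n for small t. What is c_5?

Use the geometric series for the reciprocal, then substitute.

-32/15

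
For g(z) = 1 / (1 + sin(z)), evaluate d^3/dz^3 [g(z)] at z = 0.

-5

Expand as Σ (-1)^k u^k with u equal to the inner function's series.
The coefficient of z^3 in the expansion is -5/6, so g′′′(0) = 3! * (-5/6) = -5.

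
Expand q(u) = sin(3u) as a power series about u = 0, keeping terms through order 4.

-9*u^3/2 + 3*u

q(0) = 0
q′(0) = 3
q′′(0) = 0
q′′′(0) = -27
q^(4)(0) = 0
Dividing each by k! gives the coefficients c_0, ..., c_4.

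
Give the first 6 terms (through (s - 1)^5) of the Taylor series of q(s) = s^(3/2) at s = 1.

Compute the successive derivatives at the expansion point and divide by k!.
q(1) = 1
q′(1) = 3/2
q′′(1) = 3/4
q′′′(1) = -3/8
q^(4)(1) = 9/16
q^(5)(1) = -45/32
Then c_k = q^(k)(1)/k! gives each Taylor coefficient.

-3*(s - 1)^5/256 + 3*(s - 1)^4/128 - (s - 1)^3/16 + 3*(s - 1)^2/8 + 3*(s - 1)/2 + 1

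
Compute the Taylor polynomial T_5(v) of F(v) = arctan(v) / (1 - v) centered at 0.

13*v^5/15 + 2*v^4/3 + 2*v^3/3 + v^2 + v

Expand 1/(denominator) as a geometric series and multiply by the numerator's series.
F(0) = 0
F′(0) = 1
F′′(0) = 2
F′′′(0) = 4
F^(4)(0) = 16
F^(5)(0) = 104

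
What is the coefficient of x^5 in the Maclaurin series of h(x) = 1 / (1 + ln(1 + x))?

Expand as Σ (-1)^k u^k with u equal to the inner function's series.
[x^0] = 1;  [x^1] = -1;  [x^2] = 3/2;  [x^3] = -7/3;  [x^4] = 11/3;  [x^5] = -347/60.
So c_5 = h^(5)(0)/5! = -347/60.

-347/60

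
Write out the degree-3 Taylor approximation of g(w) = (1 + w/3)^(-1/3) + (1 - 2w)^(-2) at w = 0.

Expand each term separately and add.
g(0) = 2
g′(0) = 35/9
g′′(0) = 1948/81
g′′′(0) = 139940/729
Then c_k = g^(k)(0)/k! gives each Taylor coefficient.

69970*w^3/2187 + 974*w^2/81 + 35*w/9 + 2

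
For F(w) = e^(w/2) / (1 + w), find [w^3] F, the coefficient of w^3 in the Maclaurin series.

Multiply the two series term by term and collect like powers.
[w^0] = 1;  [w^1] = -1/2;  [w^2] = 5/8;  [w^3] = -29/48.
So c_3 = F′′′(0)/3! = -29/48.

-29/48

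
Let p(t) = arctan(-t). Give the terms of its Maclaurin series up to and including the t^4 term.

Use the known series and substitute for the argument.
p(0) = 0
p′(0) = -1
p′′(0) = 0
p′′′(0) = 2
p^(4)(0) = 0
Dividing each by k! gives the coefficients c_0, ..., c_4.

t^3/3 - t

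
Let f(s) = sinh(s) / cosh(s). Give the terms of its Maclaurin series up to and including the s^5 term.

Invert the denominator's series and multiply.

2*s^5/15 - s^3/3 + s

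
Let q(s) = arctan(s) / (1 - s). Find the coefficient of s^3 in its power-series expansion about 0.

2/3

Expand each factor separately, then convolve coefficients.
q(0) = 0
q′(0) = 1
q′′(0) = 2
q′′′(0) = 4
So c_3 = q′′′(0)/3! = 2/3.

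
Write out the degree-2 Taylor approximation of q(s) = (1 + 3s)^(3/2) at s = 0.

[s^0] = 1;  [s^1] = 9/2;  [s^2] = 27/8.

27*s^2/8 + 9*s/2 + 1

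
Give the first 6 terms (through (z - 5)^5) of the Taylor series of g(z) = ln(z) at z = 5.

(z - 5)^5/15625 - (z - 5)^4/2500 + (z - 5)^3/375 - (z - 5)^2/50 + (z - 5)/5 + ln(5)

[(z - 5)^0] = ln(5);  [(z - 5)^1] = 1/5;  [(z - 5)^2] = -1/50;  [(z - 5)^3] = 1/375;  [(z - 5)^4] = -1/2500;  [(z - 5)^5] = 1/15625.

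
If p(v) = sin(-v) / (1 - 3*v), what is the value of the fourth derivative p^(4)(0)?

-636

Use 1/(1 - r) = Σ r^k on the denominator, then take the Cauchy product.
From the series, [v^4] p = -53/2; multiply by 4! = 24 to get -636.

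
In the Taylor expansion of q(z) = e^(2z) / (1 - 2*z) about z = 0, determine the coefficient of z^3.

64/3

Multiply the numerator's expansion by the denominator's geometric series.
q(0) = 1
q′(0) = 4
q′′(0) = 20
q′′′(0) = 128
Then c_k = q^(k)(0)/k! gives each Taylor coefficient.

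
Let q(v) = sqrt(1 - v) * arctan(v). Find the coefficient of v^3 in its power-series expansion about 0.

Take the Cauchy product of the two expansions.
q(0) = 0
q′(0) = 1
q′′(0) = -1
q′′′(0) = -11/4
So c_3 = q′′′(0)/3! = -11/24.

-11/24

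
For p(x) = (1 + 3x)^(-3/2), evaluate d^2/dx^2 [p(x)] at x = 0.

From the series, [x^2] p = 135/8; multiply by 2! = 2 to get 135/4.

135/4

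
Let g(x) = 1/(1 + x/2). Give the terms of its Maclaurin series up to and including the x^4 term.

[x^0] = 1;  [x^1] = -1/2;  [x^2] = 1/4;  [x^3] = -1/8;  [x^4] = 1/16.

x^4/16 - x^3/8 + x^2/4 - x/2 + 1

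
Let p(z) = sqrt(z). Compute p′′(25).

-1/500

Differentiate repeatedly and evaluate at the center.
From the series, [(z - 25)^2] p = -1/1000; multiply by 2! = 2 to get -1/500.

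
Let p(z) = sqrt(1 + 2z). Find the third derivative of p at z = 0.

The coefficient of z^3 in the expansion is 1/2, so p′′′(0) = 3! * (1/2) = 3.

3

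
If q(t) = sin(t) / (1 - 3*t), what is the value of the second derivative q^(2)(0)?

Multiply the numerator's expansion by the denominator's geometric series.
From the series, [t^2] q = 3; multiply by 2! = 2 to get 6.

6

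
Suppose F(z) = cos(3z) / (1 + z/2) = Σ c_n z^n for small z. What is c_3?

Multiply the two series term by term and collect like powers.
[z^0] = 1;  [z^1] = -1/2;  [z^2] = -17/4;  [z^3] = 17/8.

17/8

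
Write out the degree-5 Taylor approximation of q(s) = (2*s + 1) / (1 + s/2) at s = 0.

3*s^5/32 - 3*s^4/16 + 3*s^3/8 - 3*s^2/4 + 3*s/2 + 1

Multiply each power in the prefactor through the base expansion.
q(0) = 1
q′(0) = 3/2
q′′(0) = -3/2
q′′′(0) = 9/4
q^(4)(0) = -9/2
q^(5)(0) = 45/4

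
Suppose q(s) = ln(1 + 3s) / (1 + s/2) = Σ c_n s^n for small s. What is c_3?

12

Expand each factor separately, then convolve coefficients.
[s^0] = 0;  [s^1] = 3;  [s^2] = -6;  [s^3] = 12.
So c_3 = q′′′(0)/3! = 12.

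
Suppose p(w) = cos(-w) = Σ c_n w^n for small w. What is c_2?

-1/2

Apply the Taylor formula c_k = f^(k)(a)/k!.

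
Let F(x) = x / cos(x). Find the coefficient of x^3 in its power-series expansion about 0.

Write the quotient as an unknown series and match coefficients against numerator = denominator · series.
F(0) = 0
F′(0) = 1
F′′(0) = 0
F′′′(0) = 3
The Taylor polynomial is Σ F^(k)(0)/k! · x^k.

1/2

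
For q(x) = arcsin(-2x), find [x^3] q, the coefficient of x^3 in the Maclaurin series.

c_3 = q′′′(0)/3! = -4/3.

-4/3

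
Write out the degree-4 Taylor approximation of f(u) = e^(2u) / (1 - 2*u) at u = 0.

Expand 1/(denominator) as a geometric series and multiply by the numerator's series.
[u^0] = 1;  [u^1] = 4;  [u^2] = 10;  [u^3] = 64/3;  [u^4] = 130/3.

130*u^4/3 + 64*u^3/3 + 10*u^2 + 4*u + 1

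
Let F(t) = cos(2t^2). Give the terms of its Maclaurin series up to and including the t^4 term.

1 - 2*t^4

[t^0] = 1;  [t^1] = 0;  [t^2] = 0;  [t^3] = 0;  [t^4] = -2.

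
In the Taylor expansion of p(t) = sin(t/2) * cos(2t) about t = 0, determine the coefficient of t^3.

-49/48

Write out both Maclaurin series and multiply, keeping only the needed powers.
[t^0] = 0;  [t^1] = 1/2;  [t^2] = 0;  [t^3] = -49/48.
So c_3 = p′′′(0)/3! = -49/48.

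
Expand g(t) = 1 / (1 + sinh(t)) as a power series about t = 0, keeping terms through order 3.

-7*t^3/6 + t^2 - t + 1

Expand as Σ (-1)^k u^k with u equal to the inner function's series.
[t^0] = 1;  [t^1] = -1;  [t^2] = 1;  [t^3] = -7/6.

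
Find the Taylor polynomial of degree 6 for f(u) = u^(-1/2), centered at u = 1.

Use the known series and substitute for the argument.
f(1) = 1
f′(1) = -1/2
f′′(1) = 3/4
f′′′(1) = -15/8
f^(4)(1) = 105/16
f^(5)(1) = -945/32
f^(6)(1) = 10395/64

231*(u - 1)^6/1024 - 63*(u - 1)^5/256 + 35*(u - 1)^4/128 - 5*(u - 1)^3/16 + 3*(u - 1)^2/8 - (u - 1)/2 + 1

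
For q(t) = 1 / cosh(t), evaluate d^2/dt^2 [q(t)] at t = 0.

Divide the numerator series by the denominator series (power-series long division).
The coefficient of t^2 in the expansion is -1/2, so q′′(0) = 2! * (-1/2) = -1.

-1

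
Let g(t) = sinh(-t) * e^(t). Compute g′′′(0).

Take the Cauchy product of the two expansions.
From the series, [t^3] g = -2/3; multiply by 3! = 6 to get -4.

-4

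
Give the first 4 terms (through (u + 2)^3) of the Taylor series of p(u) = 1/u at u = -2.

-(u + 2)^3/16 - (u + 2)^2/8 - (u + 2)/4 - 1/2

[(u + 2)^0] = -1/2;  [(u + 2)^1] = -1/4;  [(u + 2)^2] = -1/8;  [(u + 2)^3] = -1/16.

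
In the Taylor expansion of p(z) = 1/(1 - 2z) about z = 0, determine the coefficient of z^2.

4

p(0) = 1
p′(0) = 2
p′′(0) = 8
The Taylor polynomial is Σ p^(k)(0)/k! · z^k.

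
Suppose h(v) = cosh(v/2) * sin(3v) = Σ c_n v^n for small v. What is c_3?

-33/8

Expand each factor separately, then convolve coefficients.
[v^0] = 0;  [v^1] = 3;  [v^2] = 0;  [v^3] = -33/8.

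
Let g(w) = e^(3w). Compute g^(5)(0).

243

The coefficient of w^5 in the expansion is 81/40, so g^(5)(0) = 5! * (81/40) = 243.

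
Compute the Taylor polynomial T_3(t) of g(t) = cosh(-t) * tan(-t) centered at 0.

Take the Cauchy product of the two expansions.
g(0) = 0
g′(0) = -1
g′′(0) = 0
g′′′(0) = -5

-5*t^3/6 - t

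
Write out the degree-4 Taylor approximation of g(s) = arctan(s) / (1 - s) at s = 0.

Write out both Maclaurin series and multiply, keeping only the needed powers.
[s^0] = 0;  [s^1] = 1;  [s^2] = 1;  [s^3] = 2/3;  [s^4] = 2/3.

2*s^4/3 + 2*s^3/3 + s^2 + s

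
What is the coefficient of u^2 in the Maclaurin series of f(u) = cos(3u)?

f(0) = 1
f′(0) = 0
f′′(0) = -9
So c_2 = f′′(0)/2! = -9/2.

-9/2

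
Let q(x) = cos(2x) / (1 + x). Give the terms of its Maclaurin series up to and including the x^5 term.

x^5/3 - x^4/3 + x^3 - x^2 - x + 1

Take the Cauchy product of the two expansions.
q(0) = 1
q′(0) = -1
q′′(0) = -2
q′′′(0) = 6
q^(4)(0) = -8
q^(5)(0) = 40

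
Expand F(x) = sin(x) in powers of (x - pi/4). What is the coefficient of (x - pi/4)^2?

F(pi/4) = sqrt(2)/2
F′(pi/4) = sqrt(2)/2
F′′(pi/4) = -sqrt(2)/2
The Taylor polynomial is Σ F^(k)(pi/4)/k! · (x - pi/4)^k.

-sqrt(2)/4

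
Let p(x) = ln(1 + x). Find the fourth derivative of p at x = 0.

-6

From the series, [x^4] p = -1/4; multiply by 4! = 24 to get -6.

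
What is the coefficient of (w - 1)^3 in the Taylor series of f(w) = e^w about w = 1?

e/6

f(1) = e
f′(1) = e
f′′(1) = e
f′′′(1) = e
So c_3 = f′′′(1)/3! = e/6.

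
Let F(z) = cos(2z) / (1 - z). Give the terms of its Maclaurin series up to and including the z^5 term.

-z^5/3 - z^4/3 - z^3 - z^2 + z + 1

Multiply the numerator's expansion by the denominator's geometric series.
F(0) = 1
F′(0) = 1
F′′(0) = -2
F′′′(0) = -6
F^(4)(0) = -8
F^(5)(0) = -40
The Taylor polynomial is Σ F^(k)(0)/k! · z^k.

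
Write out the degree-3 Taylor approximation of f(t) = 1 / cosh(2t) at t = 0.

1 - 2*t^2

Divide the numerator series by the denominator series (power-series long division).
f(0) = 1
f′(0) = 0
f′′(0) = -4
f′′′(0) = 0
Dividing each by k! gives the coefficients c_0, ..., c_3.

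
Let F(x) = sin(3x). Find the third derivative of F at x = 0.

-27

Differentiate repeatedly and evaluate at the center.
The coefficient of x^3 in the expansion is -9/2, so F′′′(0) = 3! * (-9/2) = -27.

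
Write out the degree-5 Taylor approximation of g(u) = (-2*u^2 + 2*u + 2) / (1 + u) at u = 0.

Distribute the polynomial across the series and collect like powers.
g(0) = 2
g′(0) = 0
g′′(0) = -4
g′′′(0) = 12
g^(4)(0) = -48
g^(5)(0) = 240
The Taylor polynomial is Σ g^(k)(0)/k! · u^k.

2*u^5 - 2*u^4 + 2*u^3 - 2*u^2 + 2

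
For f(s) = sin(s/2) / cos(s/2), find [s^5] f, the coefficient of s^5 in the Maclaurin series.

Invert the denominator's series and multiply.
f(0) = 0
f′(0) = 1/2
f′′(0) = 0
f′′′(0) = 1/4
f^(4)(0) = 0
f^(5)(0) = 1/2
So c_5 = f^(5)(0)/5! = 1/240.

1/240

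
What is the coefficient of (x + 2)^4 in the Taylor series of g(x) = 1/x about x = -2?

[(x + 2)^0] = -1/2;  [(x + 2)^1] = -1/4;  [(x + 2)^2] = -1/8;  [(x + 2)^3] = -1/16;  [(x + 2)^4] = -1/32.

-1/32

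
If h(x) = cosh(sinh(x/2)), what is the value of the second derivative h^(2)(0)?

1/4

Plug the Maclaurin series of the inner function into that of the outer and collect terms.
The coefficient of x^2 in the expansion is 1/8, so h′′(0) = 2! * (1/8) = 1/4.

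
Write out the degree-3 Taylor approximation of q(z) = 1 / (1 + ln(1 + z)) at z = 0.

-7*z^3/3 + 3*z^2/2 - z + 1

Expand as Σ (-1)^k u^k with u equal to the inner function's series.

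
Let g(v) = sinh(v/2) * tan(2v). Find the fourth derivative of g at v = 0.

Expand each factor separately, then convolve coefficients.
The coefficient of v^4 in the expansion is 11/8, so g^(4)(0) = 4! * (11/8) = 33.

33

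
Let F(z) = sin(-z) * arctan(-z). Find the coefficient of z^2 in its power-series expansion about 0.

1

Expand each factor separately, then convolve coefficients.
F(0) = 0
F′(0) = 0
F′′(0) = 2
So c_2 = F′′(0)/2! = 1.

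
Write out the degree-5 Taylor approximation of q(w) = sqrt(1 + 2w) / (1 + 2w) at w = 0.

Multiply the two series term by term and collect like powers.
[w^0] = 1;  [w^1] = -1;  [w^2] = 3/2;  [w^3] = -5/2;  [w^4] = 35/8;  [w^5] = -63/8.

-63*w^5/8 + 35*w^4/8 - 5*w^3/2 + 3*w^2/2 - w + 1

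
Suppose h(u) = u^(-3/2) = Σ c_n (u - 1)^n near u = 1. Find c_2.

Use the known series and substitute for the argument.
h(1) = 1
h′(1) = -3/2
h′′(1) = 15/4
So c_2 = h′′(1)/2! = 15/8.

15/8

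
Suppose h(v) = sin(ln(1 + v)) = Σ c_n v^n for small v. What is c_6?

1/8

Let u equal the inner series; expand the outer function in u and truncate.
h(0) = 0
h′(0) = 1
h′′(0) = -1
h′′′(0) = 1
h^(4)(0) = 0
h^(5)(0) = -10
h^(6)(0) = 90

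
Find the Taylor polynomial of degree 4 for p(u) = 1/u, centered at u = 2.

(u - 2)^4/32 - (u - 2)^3/16 + (u - 2)^2/8 - (u - 2)/4 + 1/2

Apply the Taylor formula c_k = f^(k)(a)/k!.
p(2) = 1/2
p′(2) = -1/4
p′′(2) = 1/4
p′′′(2) = -3/8
p^(4)(2) = 3/4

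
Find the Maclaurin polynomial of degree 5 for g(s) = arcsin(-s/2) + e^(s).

23*s^5/3840 + s^4/24 + 7*s^3/48 + s^2/2 + s/2 + 1

Combine the two series term by term.
[s^0] = 1;  [s^1] = 1/2;  [s^2] = 1/2;  [s^3] = 7/48;  [s^4] = 1/24;  [s^5] = 23/3840.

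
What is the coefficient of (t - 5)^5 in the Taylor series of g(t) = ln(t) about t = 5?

1/15625

g(5) = ln(5)
g′(5) = 1/5
g′′(5) = -1/25
g′′′(5) = 2/125
g^(4)(5) = -6/625
g^(5)(5) = 24/3125
So c_5 = g^(5)(5)/5! = 1/15625.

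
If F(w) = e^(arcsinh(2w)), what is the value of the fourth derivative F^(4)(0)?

-48

Substitute the inner expansion into the outer series and collect powers.
The coefficient of w^4 in the expansion is -2, so F^(4)(0) = 4! * (-2) = -48.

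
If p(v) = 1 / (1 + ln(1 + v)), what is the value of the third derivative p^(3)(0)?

Write 1/(1+u) = 1 - u + u^2 - u^3 + ... and substitute the series for u.
The coefficient of v^3 in the expansion is -7/3, so p′′′(0) = 3! * (-7/3) = -14.

-14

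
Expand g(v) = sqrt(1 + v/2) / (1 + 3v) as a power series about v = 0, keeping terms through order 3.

Write out both Maclaurin series and multiply, keeping only the needed powers.
g(0) = 1
g′(0) = -11/4
g′′(0) = 263/16
g′′′(0) = -9465/64

-3155*v^3/128 + 263*v^2/32 - 11*v/4 + 1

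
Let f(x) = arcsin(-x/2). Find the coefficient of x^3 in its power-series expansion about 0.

-1/48

Compute the successive derivatives at the expansion point and divide by k!.
[x^0] = 0;  [x^1] = -1/2;  [x^2] = 0;  [x^3] = -1/48.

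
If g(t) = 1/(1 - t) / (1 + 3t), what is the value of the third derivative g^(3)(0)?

-120

Take the Cauchy product of the two expansions.
From the series, [t^3] g = -20; multiply by 3! = 6 to get -120.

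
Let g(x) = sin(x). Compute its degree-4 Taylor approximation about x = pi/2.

g(pi/2) = 1
g′(pi/2) = 0
g′′(pi/2) = -1
g′′′(pi/2) = 0
g^(4)(pi/2) = 1
The Taylor polynomial is Σ g^(k)(pi/2)/k! · (x - pi/2)^k.

(x - pi/2)^4/24 - (x - pi/2)^2/2 + 1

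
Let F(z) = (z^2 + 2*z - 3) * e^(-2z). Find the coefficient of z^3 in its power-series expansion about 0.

6

Shift and add copies of the series according to the polynomial's terms.
F(0) = -3
F′(0) = 8
F′′(0) = -18
F′′′(0) = 36
So c_3 = F′′′(0)/3! = 6.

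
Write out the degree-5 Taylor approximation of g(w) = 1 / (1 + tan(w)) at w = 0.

-32*w^5/15 + 5*w^4/3 - 4*w^3/3 + w^2 - w + 1

Write 1/(1+u) = 1 - u + u^2 - u^3 + ... and substitute the series for u.
g(0) = 1
g′(0) = -1
g′′(0) = 2
g′′′(0) = -8
g^(4)(0) = 40
g^(5)(0) = -256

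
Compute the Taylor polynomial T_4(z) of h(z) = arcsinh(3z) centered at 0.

[z^0] = 0;  [z^1] = 3;  [z^2] = 0;  [z^3] = -9/2;  [z^4] = 0.

-9*z^3/2 + 3*z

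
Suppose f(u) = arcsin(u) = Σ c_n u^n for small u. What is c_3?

1/6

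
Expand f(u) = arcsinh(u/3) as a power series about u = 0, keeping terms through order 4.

-u^3/162 + u/3

f(0) = 0
f′(0) = 1/3
f′′(0) = 0
f′′′(0) = -1/27
f^(4)(0) = 0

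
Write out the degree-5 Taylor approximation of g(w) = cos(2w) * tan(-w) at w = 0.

Multiply the two series term by term and collect like powers.
[w^0] = 0;  [w^1] = -1;  [w^2] = 0;  [w^3] = 5/3;  [w^4] = 0;  [w^5] = -2/15.

-2*w^5/15 + 5*w^3/3 - w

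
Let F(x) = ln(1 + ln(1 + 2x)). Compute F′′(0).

-8

Plug the Maclaurin series of the inner function into that of the outer and collect terms.
From the series, [x^2] F = -4; multiply by 2! = 2 to get -8.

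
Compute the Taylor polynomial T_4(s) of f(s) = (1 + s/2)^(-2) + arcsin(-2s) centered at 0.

Combine the two series term by term.
f(0) = 1
f′(0) = -3
f′′(0) = 3/2
f′′′(0) = -11
f^(4)(0) = 15/2
Dividing each by k! gives the coefficients c_0, ..., c_4.

5*s^4/16 - 11*s^3/6 + 3*s^2/4 - 3*s + 1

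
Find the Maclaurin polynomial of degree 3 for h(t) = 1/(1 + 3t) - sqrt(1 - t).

-431*t^3/16 + 73*t^2/8 - 5*t/2

Expand each term separately and add.
[t^0] = 0;  [t^1] = -5/2;  [t^2] = 73/8;  [t^3] = -431/16.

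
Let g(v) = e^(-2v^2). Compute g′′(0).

The coefficient of v^2 in the expansion is -2, so g′′(0) = 2! * (-2) = -4.

-4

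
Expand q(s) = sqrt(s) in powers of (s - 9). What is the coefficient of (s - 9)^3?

1/3888

Use the known series and substitute for the argument.
q(9) = 3
q′(9) = 1/6
q′′(9) = -1/108
q′′′(9) = 1/648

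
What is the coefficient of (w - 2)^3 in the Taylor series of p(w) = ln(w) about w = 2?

1/24

p(2) = ln(2)
p′(2) = 1/2
p′′(2) = -1/4
p′′′(2) = 1/4
Dividing each by k! gives the coefficients c_0, ..., c_3.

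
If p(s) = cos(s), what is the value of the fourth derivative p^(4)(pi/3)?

1/2

Use the known series and substitute for the argument.
The coefficient of (s - pi/3)^4 in the expansion is 1/48, so p^(4)(pi/3) = 4! * (1/48) = 1/2.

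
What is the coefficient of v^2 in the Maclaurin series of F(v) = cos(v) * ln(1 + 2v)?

-2

Take the Cauchy product of the two expansions.
F(0) = 0
F′(0) = 2
F′′(0) = -4
Then c_k = F^(k)(0)/k! gives each Taylor coefficient.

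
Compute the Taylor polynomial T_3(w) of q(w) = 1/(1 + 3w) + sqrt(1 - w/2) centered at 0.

-3457*w^3/128 + 287*w^2/32 - 13*w/4 + 2

Combine the two series term by term.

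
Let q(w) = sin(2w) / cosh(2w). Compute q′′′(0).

Invert the denominator's series and multiply.
From the series, [w^3] q = -16/3; multiply by 3! = 6 to get -32.

-32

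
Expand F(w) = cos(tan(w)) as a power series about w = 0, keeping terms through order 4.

Substitute the inner expansion into the outer series and collect powers.
F(0) = 1
F′(0) = 0
F′′(0) = -1
F′′′(0) = 0
F^(4)(0) = -7
The Taylor polynomial is Σ F^(k)(0)/k! · w^k.

-7*w^4/24 - w^2/2 + 1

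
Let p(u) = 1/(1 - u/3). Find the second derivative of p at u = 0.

From the series, [u^2] p = 1/9; multiply by 2! = 2 to get 2/9.

2/9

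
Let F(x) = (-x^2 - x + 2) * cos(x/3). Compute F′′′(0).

Multiply each power in the prefactor through the base expansion.
From the series, [x^3] F = 1/18; multiply by 3! = 6 to get 1/3.

1/3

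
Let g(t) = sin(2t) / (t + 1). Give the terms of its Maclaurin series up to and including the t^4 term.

Multiply the numerator's expansion by the denominator's geometric series.

-2*t^4/3 + 2*t^3/3 - 2*t^2 + 2*t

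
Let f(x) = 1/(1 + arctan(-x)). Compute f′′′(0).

Compose series: expand the inner function first, then feed it into the outer expansion.
The coefficient of x^3 in the expansion is 2/3, so f′′′(0) = 3! * (2/3) = 4.

4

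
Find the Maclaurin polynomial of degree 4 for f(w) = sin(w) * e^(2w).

w^4 + 11*w^3/6 + 2*w^2 + w

Take the Cauchy product of the two expansions.
f(0) = 0
f′(0) = 1
f′′(0) = 4
f′′′(0) = 11
f^(4)(0) = 24
Then c_k = f^(k)(0)/k! gives each Taylor coefficient.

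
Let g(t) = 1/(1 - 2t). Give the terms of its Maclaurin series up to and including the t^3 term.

8*t^3 + 4*t^2 + 2*t + 1

[t^0] = 1;  [t^1] = 2;  [t^2] = 4;  [t^3] = 8.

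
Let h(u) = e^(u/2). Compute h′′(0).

From the series, [u^2] h = 1/8; multiply by 2! = 2 to get 1/4.

1/4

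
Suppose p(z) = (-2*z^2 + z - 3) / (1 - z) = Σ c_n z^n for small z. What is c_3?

-4

Shift and add copies of the series according to the polynomial's terms.
[z^0] = -3;  [z^1] = -2;  [z^2] = -4;  [z^3] = -4.
So c_3 = p′′′(0)/3! = -4.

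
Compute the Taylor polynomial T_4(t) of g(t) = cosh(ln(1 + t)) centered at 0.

Let u equal the inner series; expand the outer function in u and truncate.
[t^0] = 1;  [t^1] = 0;  [t^2] = 1/2;  [t^3] = -1/2;  [t^4] = 1/2.

t^4/2 - t^3/2 + t^2/2 + 1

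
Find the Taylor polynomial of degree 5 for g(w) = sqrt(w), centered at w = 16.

Apply the Taylor formula c_k = f^(k)(a)/k!.

7*(w - 16)^5/67108864 - 5*(w - 16)^4/2097152 + (w - 16)^3/16384 - (w - 16)^2/512 + (w - 16)/8 + 4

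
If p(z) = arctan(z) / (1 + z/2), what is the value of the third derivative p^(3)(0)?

Write out both Maclaurin series and multiply, keeping only the needed powers.
From the series, [z^3] p = -1/12; multiply by 3! = 6 to get -1/2.

-1/2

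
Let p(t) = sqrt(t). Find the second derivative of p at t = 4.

-1/32

From the series, [(t - 4)^2] p = -1/64; multiply by 2! = 2 to get -1/32.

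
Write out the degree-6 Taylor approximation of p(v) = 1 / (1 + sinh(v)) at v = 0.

Write 1/(1+u) = 1 - u + u^2 - u^3 + ... and substitute the series for u.
p(0) = 1
p′(0) = -1
p′′(0) = 2
p′′′(0) = -7
p^(4)(0) = 32
p^(5)(0) = -181
p^(6)(0) = 1232
Dividing each by k! gives the coefficients c_0, ..., c_6.

77*v^6/45 - 181*v^5/120 + 4*v^4/3 - 7*v^3/6 + v^2 - v + 1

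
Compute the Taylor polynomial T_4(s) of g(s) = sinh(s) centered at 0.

s^3/6 + s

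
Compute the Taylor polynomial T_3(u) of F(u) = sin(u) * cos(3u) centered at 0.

-14*u^3/3 + u

Expand each factor separately, then convolve coefficients.
[u^0] = 0;  [u^1] = 1;  [u^2] = 0;  [u^3] = -14/3.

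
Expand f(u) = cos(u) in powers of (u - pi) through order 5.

Apply the Taylor formula c_k = f^(k)(a)/k!.
[(u - pi)^0] = -1;  [(u - pi)^1] = 0;  [(u - pi)^2] = 1/2;  [(u - pi)^3] = 0;  [(u - pi)^4] = -1/24;  [(u - pi)^5] = 0.

-(u - pi)^4/24 + (u - pi)^2/2 - 1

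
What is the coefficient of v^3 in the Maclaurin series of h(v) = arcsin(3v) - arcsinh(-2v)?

Add the two expansions coefficient-wise.
h(0) = 0
h′(0) = 5
h′′(0) = 0
h′′′(0) = 19

19/6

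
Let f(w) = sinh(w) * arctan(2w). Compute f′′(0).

4

Write out both Maclaurin series and multiply, keeping only the needed powers.
The coefficient of w^2 in the expansion is 2, so f′′(0) = 2! * (2) = 4.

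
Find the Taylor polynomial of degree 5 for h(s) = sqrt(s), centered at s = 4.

[(s - 4)^0] = 2;  [(s - 4)^1] = 1/4;  [(s - 4)^2] = -1/64;  [(s - 4)^3] = 1/512;  [(s - 4)^4] = -5/16384;  [(s - 4)^5] = 7/131072.

7*(s - 4)^5/131072 - 5*(s - 4)^4/16384 + (s - 4)^3/512 - (s - 4)^2/64 + (s - 4)/4 + 2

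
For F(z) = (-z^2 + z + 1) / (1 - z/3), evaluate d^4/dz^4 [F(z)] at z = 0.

-40/27

Shift and add copies of the series according to the polynomial's terms.
The coefficient of z^4 in the expansion is -5/81, so F^(4)(0) = 4! * (-5/81) = -40/27.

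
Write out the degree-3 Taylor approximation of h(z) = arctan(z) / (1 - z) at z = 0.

Expand each factor separately, then convolve coefficients.
h(0) = 0
h′(0) = 1
h′′(0) = 2
h′′′(0) = 4
The Taylor polynomial is Σ h^(k)(0)/k! · z^k.

2*z^3/3 + z^2 + z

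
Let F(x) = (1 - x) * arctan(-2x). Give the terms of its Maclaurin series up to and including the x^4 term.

Multiply each power in the prefactor through the base expansion.
F(0) = 0
F′(0) = -2
F′′(0) = 4
F′′′(0) = 16
F^(4)(0) = -64
The Taylor polynomial is Σ F^(k)(0)/k! · x^k.

-8*x^4/3 + 8*x^3/3 + 2*x^2 - 2*x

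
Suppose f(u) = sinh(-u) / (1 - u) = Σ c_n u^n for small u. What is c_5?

Multiply the two series term by term and collect like powers.
[u^0] = 0;  [u^1] = -1;  [u^2] = -1;  [u^3] = -7/6;  [u^4] = -7/6;  [u^5] = -47/40.

-47/40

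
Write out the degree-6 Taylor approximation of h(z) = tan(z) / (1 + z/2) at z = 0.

Expand each factor separately, then convolve coefficients.

-67*z^6/480 + 67*z^5/240 - 7*z^4/24 + 7*z^3/12 - z^2/2 + z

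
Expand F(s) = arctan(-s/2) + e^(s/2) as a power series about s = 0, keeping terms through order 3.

s^3/16 + s^2/8 + 1

Expand each term separately and add.
[s^0] = 1;  [s^1] = 0;  [s^2] = 1/8;  [s^3] = 1/16.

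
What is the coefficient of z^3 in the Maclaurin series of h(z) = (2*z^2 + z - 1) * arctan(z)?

7/3

Shift and add copies of the series according to the polynomial's terms.
h(0) = 0
h′(0) = -1
h′′(0) = 2
h′′′(0) = 14
So c_3 = h′′′(0)/3! = 7/3.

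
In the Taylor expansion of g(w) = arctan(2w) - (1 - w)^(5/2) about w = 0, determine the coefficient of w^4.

Combine the two series term by term.
g(0) = -1
g′(0) = 9/2
g′′(0) = -15/4
g′′′(0) = -113/8
g^(4)(0) = 15/16
The Taylor polynomial is Σ g^(k)(0)/k! · w^k.

5/128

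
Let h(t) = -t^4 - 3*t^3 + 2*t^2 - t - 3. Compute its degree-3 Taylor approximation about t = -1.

Differentiate repeatedly and evaluate at the center.
h(-1) = 2
h′(-1) = -10
h′′(-1) = 10
h′′′(-1) = 6

(t + 1)^3 + 5*(t + 1)^2 - 10*(t + 1) + 2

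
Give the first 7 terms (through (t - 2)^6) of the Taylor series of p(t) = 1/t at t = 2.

(t - 2)^6/128 - (t - 2)^5/64 + (t - 2)^4/32 - (t - 2)^3/16 + (t - 2)^2/8 - (t - 2)/4 + 1/2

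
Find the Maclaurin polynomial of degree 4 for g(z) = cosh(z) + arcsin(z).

z^4/24 + z^3/6 + z^2/2 + z + 1

Add the two expansions coefficient-wise.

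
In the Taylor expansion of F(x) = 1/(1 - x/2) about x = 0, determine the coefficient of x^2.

1/4

Compute the successive derivatives at the expansion point and divide by k!.
F(0) = 1
F′(0) = 1/2
F′′(0) = 1/2
So c_2 = F′′(0)/2! = 1/4.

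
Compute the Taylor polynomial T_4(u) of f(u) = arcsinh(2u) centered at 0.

-4*u^3/3 + 2*u

Use the known series and substitute for the argument.
f(0) = 0
f′(0) = 2
f′′(0) = 0
f′′′(0) = -8
f^(4)(0) = 0
Then c_k = f^(k)(0)/k! gives each Taylor coefficient.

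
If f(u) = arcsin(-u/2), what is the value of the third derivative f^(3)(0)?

-1/8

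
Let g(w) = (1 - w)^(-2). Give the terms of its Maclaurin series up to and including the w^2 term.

3*w^2 + 2*w + 1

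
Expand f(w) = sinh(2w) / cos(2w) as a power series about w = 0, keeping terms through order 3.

Divide the numerator series by the denominator series (power-series long division).

16*w^3/3 + 2*w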